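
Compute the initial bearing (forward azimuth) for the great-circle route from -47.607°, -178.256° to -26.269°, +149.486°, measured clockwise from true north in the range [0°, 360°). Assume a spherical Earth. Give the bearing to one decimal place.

Δλ = 149.486 − -178.256 = 327.742°; wrapped into (−180°, 180°]: -32.258°.
θ = atan2( sin Δλ · cos φ₂ , cos φ₁ · sin φ₂ − sin φ₁ · cos φ₂ · cos Δλ )
  = atan2(-0.47861, 0.26165) = -61.335° → normalised to [0°, 360°): 298.665°.

298.7°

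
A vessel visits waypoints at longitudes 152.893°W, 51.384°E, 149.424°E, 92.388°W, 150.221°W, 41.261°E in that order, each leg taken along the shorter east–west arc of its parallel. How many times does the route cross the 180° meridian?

Leg 1: -152.893° → +51.384°, shortest Δλ = -155.723° (west) — crosses 180°.
Leg 2: +51.384° → +149.424°, shortest Δλ = 98.04° (east) — does not cross 180°.
Leg 3: +149.424° → -92.388°, shortest Δλ = 118.188° (east) — crosses 180°.
Leg 4: -92.388° → -150.221°, shortest Δλ = -57.833° (west) — does not cross 180°.
Leg 5: -150.221° → +41.261°, shortest Δλ = -168.518° (west) — crosses 180°.
Total crossings: 3.

3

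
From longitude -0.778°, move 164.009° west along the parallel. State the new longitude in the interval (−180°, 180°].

Start at -0.778°; shift −164.009° → -164.787°.
-164.787° already lies in (−180°, 180°].

-164.787°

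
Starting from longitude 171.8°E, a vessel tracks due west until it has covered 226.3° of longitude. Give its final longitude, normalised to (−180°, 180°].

Start at +171.8°; shift −226.3° → -54.5°.
-54.5° already lies in (−180°, 180°].

54.5°W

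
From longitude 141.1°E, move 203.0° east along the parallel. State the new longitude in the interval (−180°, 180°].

Start at +141.1°; shift +203.0° → +344.1°.
+344.1° lies outside (−180°, 180°]; subtract 360° → -15.9°.

15.9°W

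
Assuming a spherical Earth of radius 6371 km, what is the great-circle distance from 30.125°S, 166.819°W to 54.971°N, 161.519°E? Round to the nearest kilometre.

Δλ = 161.519 − -166.819 = 328.338°; wrapped into (−180°, 180°]: -31.662°.
Δφ = 54.971 − -30.125 = 85.096°.
a = sin²(Δφ/2) + cos φ₁ · cos φ₂ · sin²(Δλ/2) = 0.494204.
c = 2·atan2(√a, √(1−a)) = 1.55920 rad → d = 6371·c ≈ 9933.69 km.

9934 km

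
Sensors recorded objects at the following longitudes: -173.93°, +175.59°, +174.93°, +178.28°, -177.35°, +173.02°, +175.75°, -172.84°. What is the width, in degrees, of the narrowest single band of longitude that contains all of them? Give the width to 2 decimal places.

Sort the longitudes: -177.35°, -173.93°, -172.84°, +173.02°, +174.93°, +175.59°, +175.75°, +178.28°.
Eastward gaps between consecutive values (wrapping around): 3.42°, 1.09°, 345.86°, 1.91°, 0.66°, 0.16°, 2.53°, 4.37°.
Largest gap = 345.86° ⇒ minimal covering band is its complement: 360° − 345.86° = 14.14°.
Band runs from +173.02° eastward to -172.84°, crossing the antimeridian.

14.14°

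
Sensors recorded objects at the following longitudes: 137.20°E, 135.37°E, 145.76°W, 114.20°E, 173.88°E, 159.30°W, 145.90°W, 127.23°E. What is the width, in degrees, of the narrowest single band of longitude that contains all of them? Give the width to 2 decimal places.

100.04°

Sort the longitudes: -159.30°, -145.90°, -145.76°, +114.20°, +127.23°, +135.37°, +137.20°, +173.88°.
Eastward gaps between consecutive values (wrapping around): 13.40°, 0.14°, 259.96°, 13.03°, 8.14°, 1.83°, 36.68°, 26.82°.
Largest gap = 259.96° ⇒ minimal covering band is its complement: 360° − 259.96° = 100.04°.
Band runs from +114.20° eastward to -145.76°, crossing the antimeridian.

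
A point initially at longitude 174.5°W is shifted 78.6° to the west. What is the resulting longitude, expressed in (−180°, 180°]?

106.9°E

Start at -174.5°; shift −78.6° → -253.1°.
-253.1° lies outside (−180°, 180°]; add 360° → +106.9°.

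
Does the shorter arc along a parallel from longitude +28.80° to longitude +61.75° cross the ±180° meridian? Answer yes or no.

Signed shortest Δλ = ((61.75 − 28.80 + 180) mod 360) − 180 = 32.95°.
Going east by 32.95° from +28.80° reaches +61.75° without touching 180°.

No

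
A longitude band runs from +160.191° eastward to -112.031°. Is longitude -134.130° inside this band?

Yes

Band width going east from +160.191° to -112.031°: ((-112.031 − 160.191) mod 360) = 87.778°.
Offset of -134.130° east of the west edge: ((-134.130 − 160.191) mod 360) = 65.679°.
65.679° ≤ 87.778° ⇒ inside.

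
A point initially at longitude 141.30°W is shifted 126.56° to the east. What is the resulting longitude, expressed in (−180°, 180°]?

Start at -141.30°; shift +126.56° → -14.74°.
-14.74° already lies in (−180°, 180°].

14.74°W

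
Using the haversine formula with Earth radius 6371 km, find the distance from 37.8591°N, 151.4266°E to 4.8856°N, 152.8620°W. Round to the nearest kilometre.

6705 km

Δλ = -152.8620 − 151.4266 = -304.2886°; wrapped into (−180°, 180°]: 55.7114°.
Δφ = 4.8856 − 37.8591 = -32.9735°.
a = sin²(Δφ/2) + cos φ₁ · cos φ₂ · sin²(Δλ/2) = 0.252280.
c = 2·atan2(√a, √(1−a)) = 1.05246 rad → d = 6371·c ≈ 6705.20 km.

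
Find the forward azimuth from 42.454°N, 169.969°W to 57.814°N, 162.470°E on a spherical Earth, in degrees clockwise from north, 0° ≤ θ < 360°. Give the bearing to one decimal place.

321.1°

Δλ = 162.470 − -169.969 = 332.439°; wrapped into (−180°, 180°]: -27.561°.
θ = atan2( sin Δλ · cos φ₂ , cos φ₁ · sin φ₂ − sin φ₁ · cos φ₂ · cos Δλ )
  = atan2(-0.24646, 0.30569) = -38.878° → normalised to [0°, 360°): 321.122°.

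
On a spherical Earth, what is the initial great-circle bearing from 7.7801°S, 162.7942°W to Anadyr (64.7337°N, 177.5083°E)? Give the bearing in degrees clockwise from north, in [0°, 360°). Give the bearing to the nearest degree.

Δλ = 177.5083 − -162.7942 = 340.3025°; wrapped into (−180°, 180°]: -19.6975°.
θ = atan2( sin Δλ · cos φ₂ , cos φ₁ · sin φ₂ − sin φ₁ · cos φ₂ · cos Δλ )
  = atan2(-0.14386, 0.95041) = -8.608° → normalised to [0°, 360°): 351.392°.

351°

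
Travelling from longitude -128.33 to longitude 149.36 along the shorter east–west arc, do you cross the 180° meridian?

Yes

Naïve |149.36 − -128.33| = 277.69° > 180°, so the shorter arc goes the other way round — across 180°.
Signed shortest Δλ = ((149.36 − -128.33 + 180) mod 360) − 180 = -82.31°.
Going west by 82.31° from -128.33° passes through 180° before reaching +149.36°.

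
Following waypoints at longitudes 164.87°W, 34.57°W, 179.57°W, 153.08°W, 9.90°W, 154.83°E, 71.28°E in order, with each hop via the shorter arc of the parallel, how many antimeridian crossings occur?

Leg 1: -164.87° → -34.57°, shortest Δλ = 130.3° (east) — does not cross 180°.
Leg 2: -34.57° → -179.57°, shortest Δλ = -145.0° (west) — does not cross 180°.
Leg 3: -179.57° → -153.08°, shortest Δλ = 26.49° (east) — does not cross 180°.
Leg 4: -153.08° → -9.90°, shortest Δλ = 143.18° (east) — does not cross 180°.
Leg 5: -9.90° → +154.83°, shortest Δλ = 164.73° (east) — does not cross 180°.
Leg 6: +154.83° → +71.28°, shortest Δλ = -83.55° (west) — does not cross 180°.
Total crossings: 0.

0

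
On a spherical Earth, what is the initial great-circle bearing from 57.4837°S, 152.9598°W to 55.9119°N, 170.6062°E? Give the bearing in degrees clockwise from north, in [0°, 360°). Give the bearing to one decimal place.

338.0°

Δλ = 170.6062 − -152.9598 = 323.5660°; wrapped into (−180°, 180°]: -36.4340°.
θ = atan2( sin Δλ · cos φ₂ , cos φ₁ · sin φ₂ − sin φ₁ · cos φ₂ · cos Δλ )
  = atan2(-0.33286, 0.82541) = -21.963° → normalised to [0°, 360°): 338.037°.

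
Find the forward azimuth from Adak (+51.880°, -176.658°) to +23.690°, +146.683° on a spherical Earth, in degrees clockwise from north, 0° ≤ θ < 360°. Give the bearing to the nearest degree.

239°

Δλ = 146.683 − -176.658 = 323.341°; wrapped into (−180°, 180°]: -36.659°.
θ = atan2( sin Δλ · cos φ₂ , cos φ₁ · sin φ₂ − sin φ₁ · cos φ₂ · cos Δλ )
  = atan2(-0.54674, -0.32990) = -121.107° → normalised to [0°, 360°): 238.893°.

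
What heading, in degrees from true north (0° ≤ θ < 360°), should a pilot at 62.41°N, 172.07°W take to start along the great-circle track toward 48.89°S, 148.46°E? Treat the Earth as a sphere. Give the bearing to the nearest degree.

208°

Δλ = 148.46 − -172.07 = 320.53°; wrapped into (−180°, 180°]: -39.47°.
θ = atan2( sin Δλ · cos φ₂ , cos φ₁ · sin φ₂ − sin φ₁ · cos φ₂ · cos Δλ )
  = atan2(-0.41796, -0.79880) = -152.380° → normalised to [0°, 360°): 207.620°.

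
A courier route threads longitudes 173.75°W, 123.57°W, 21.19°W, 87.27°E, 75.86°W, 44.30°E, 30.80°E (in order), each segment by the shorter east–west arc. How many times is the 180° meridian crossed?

0

Leg 1: -173.75° → -123.57°, shortest Δλ = 50.18° (east) — does not cross 180°.
Leg 2: -123.57° → -21.19°, shortest Δλ = 102.38° (east) — does not cross 180°.
Leg 3: -21.19° → +87.27°, shortest Δλ = 108.46° (east) — does not cross 180°.
Leg 4: +87.27° → -75.86°, shortest Δλ = -163.13° (west) — does not cross 180°.
Leg 5: -75.86° → +44.30°, shortest Δλ = 120.16° (east) — does not cross 180°.
Leg 6: +44.30° → +30.80°, shortest Δλ = -13.5° (west) — does not cross 180°.
Total crossings: 0.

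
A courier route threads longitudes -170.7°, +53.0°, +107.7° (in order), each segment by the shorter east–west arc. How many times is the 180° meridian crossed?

1

Leg 1: -170.7° → +53.0°, shortest Δλ = -136.3° (west) — crosses 180°.
Leg 2: +53.0° → +107.7°, shortest Δλ = 54.7° (east) — does not cross 180°.
Total crossings: 1.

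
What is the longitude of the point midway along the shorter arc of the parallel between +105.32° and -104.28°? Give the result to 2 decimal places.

Signed shortest Δλ from +105.32° to -104.28° is +150.40°.
Midpoint longitude = +105.32° + (+150.40°)/2 = +105.32° + 75.20° = +180.52°.
Normalise into (−180°, 180°]: -179.48°.
(The naïve average (+105.32 + -104.28)/2 = 0.52° is on the wrong side of the globe.)

-179.48°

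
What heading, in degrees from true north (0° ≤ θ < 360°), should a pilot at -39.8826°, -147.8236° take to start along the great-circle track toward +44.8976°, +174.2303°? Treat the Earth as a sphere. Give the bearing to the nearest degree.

Δλ = 174.2303 − -147.8236 = 322.0539°; wrapped into (−180°, 180°]: -37.9461°.
θ = atan2( sin Δλ · cos φ₂ , cos φ₁ · sin φ₂ − sin φ₁ · cos φ₂ · cos Δλ )
  = atan2(-0.43559, 0.89983) = -25.831° → normalised to [0°, 360°): 334.169°.

334°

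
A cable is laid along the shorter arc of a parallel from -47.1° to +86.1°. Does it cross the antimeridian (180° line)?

Signed shortest Δλ = ((86.1 − -47.1 + 180) mod 360) − 180 = 133.2°.
Going east by 133.2° from -47.1° reaches +86.1° without touching 180°.

No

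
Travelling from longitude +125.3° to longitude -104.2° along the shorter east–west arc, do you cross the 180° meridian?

Yes

Naïve |-104.2 − 125.3| = 229.5° > 180°, so the shorter arc goes the other way round — across 180°.
Signed shortest Δλ = ((-104.2 − 125.3 + 180) mod 360) − 180 = 130.5°.
Going east by 130.5° from +125.3° passes through 180° before reaching -104.2°.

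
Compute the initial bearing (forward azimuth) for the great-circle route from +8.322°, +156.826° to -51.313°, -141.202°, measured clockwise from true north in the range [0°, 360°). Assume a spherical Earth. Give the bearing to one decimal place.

Δλ = -141.202 − 156.826 = -298.028°; wrapped into (−180°, 180°]: 61.972°.
θ = atan2( sin Δλ · cos φ₂ , cos φ₁ · sin φ₂ − sin φ₁ · cos φ₂ · cos Δλ )
  = atan2(0.55176, -0.81486) = 145.898° → normalised to [0°, 360°): 145.898°.

145.9°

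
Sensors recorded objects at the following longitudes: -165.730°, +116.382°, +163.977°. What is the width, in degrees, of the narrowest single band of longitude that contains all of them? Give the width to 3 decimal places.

77.888°

Sort the longitudes: -165.730°, +116.382°, +163.977°.
Eastward gaps between consecutive values (wrapping around): 282.112°, 47.595°, 30.293°.
Largest gap = 282.112° ⇒ minimal covering band is its complement: 360° − 282.112° = 77.888°.
Band runs from +116.382° eastward to -165.730°, crossing the antimeridian.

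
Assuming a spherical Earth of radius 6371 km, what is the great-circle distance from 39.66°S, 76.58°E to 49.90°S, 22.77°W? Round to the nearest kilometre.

Δλ = -22.77 − 76.58 = -99.35°.
Δφ = -49.90 − -39.66 = -10.24°.
a = sin²(Δφ/2) + cos φ₁ · cos φ₂ · sin²(Δλ/2) = 0.296183.
c = 2·atan2(√a, √(1−a)) = 1.15094 rad → d = 6371·c ≈ 7332.61 km.

7333 km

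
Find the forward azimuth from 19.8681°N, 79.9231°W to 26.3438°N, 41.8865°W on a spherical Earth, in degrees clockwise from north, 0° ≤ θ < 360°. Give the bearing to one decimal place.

72.2°

Δλ = -41.8865 − -79.9231 = 38.0366°.
θ = atan2( sin Δλ · cos φ₂ , cos φ₁ · sin φ₂ − sin φ₁ · cos φ₂ · cos Δλ )
  = atan2(0.55217, 0.17747) = 72.183° → normalised to [0°, 360°): 72.183°.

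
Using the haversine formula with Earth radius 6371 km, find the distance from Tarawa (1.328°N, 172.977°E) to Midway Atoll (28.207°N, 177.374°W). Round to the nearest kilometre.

3160 km

Δλ = -177.374 − 172.977 = -350.351°; wrapped into (−180°, 180°]: 9.649°.
Δφ = 28.207 − 1.328 = 26.879°.
a = sin²(Δφ/2) + cos φ₁ · cos φ₂ · sin²(Δλ/2) = 0.060250.
c = 2·atan2(√a, √(1−a)) = 0.49599 rad → d = 6371·c ≈ 3159.93 km.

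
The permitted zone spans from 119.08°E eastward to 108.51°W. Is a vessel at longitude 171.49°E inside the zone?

Band width going east from +119.08° to -108.51°: ((-108.51 − 119.08) mod 360) = 132.41°.
Offset of +171.49° east of the west edge: ((171.49 − 119.08) mod 360) = 52.41°.
52.41° ≤ 132.41° ⇒ inside.

Yes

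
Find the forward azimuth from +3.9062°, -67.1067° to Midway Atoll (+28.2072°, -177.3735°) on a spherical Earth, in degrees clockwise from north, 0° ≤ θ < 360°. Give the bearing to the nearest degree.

Δλ = -177.3735 − -67.1067 = -110.2668°.
θ = atan2( sin Δλ · cos φ₂ , cos φ₁ · sin φ₂ − sin φ₁ · cos φ₂ · cos Δλ )
  = atan2(-0.82669, 0.49236) = -59.223° → normalised to [0°, 360°): 300.777°.

301°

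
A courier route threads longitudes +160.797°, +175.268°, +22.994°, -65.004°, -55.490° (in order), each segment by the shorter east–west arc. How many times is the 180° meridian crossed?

Leg 1: +160.797° → +175.268°, shortest Δλ = 14.471° (east) — does not cross 180°.
Leg 2: +175.268° → +22.994°, shortest Δλ = -152.274° (west) — does not cross 180°.
Leg 3: +22.994° → -65.004°, shortest Δλ = -87.998° (west) — does not cross 180°.
Leg 4: -65.004° → -55.490°, shortest Δλ = 9.514° (east) — does not cross 180°.
Total crossings: 0.

0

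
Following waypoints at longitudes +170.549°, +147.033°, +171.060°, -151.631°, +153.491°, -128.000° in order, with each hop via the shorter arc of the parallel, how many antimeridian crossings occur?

3

Leg 1: +170.549° → +147.033°, shortest Δλ = -23.516° (west) — does not cross 180°.
Leg 2: +147.033° → +171.060°, shortest Δλ = 24.027° (east) — does not cross 180°.
Leg 3: +171.060° → -151.631°, shortest Δλ = 37.309° (east) — crosses 180°.
Leg 4: -151.631° → +153.491°, shortest Δλ = -54.878° (west) — crosses 180°.
Leg 5: +153.491° → -128.000°, shortest Δλ = 78.509° (east) — crosses 180°.
Total crossings: 3.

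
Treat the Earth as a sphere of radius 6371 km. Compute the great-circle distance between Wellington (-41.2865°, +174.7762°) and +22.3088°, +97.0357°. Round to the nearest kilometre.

Δλ = 97.0357 − 174.7762 = -77.7405°.
Δφ = 22.3088 − -41.2865 = 63.5953°.
a = sin²(Δφ/2) + cos φ₁ · cos φ₂ · sin²(Δλ/2) = 0.551427.
c = 2·atan2(√a, √(1−a)) = 1.67383 rad → d = 6371·c ≈ 10663.99 km.

10664 km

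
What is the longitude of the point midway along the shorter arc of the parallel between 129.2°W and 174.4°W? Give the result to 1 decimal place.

151.8°W

Signed shortest Δλ from -129.2° to -174.4° is -45.2°.
Midpoint longitude = -129.2° + (-45.2°)/2 = -129.2° − 22.6° = -151.8°.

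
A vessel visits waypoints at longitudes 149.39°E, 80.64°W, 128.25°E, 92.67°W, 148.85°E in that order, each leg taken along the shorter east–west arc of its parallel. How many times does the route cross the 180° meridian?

Leg 1: +149.39° → -80.64°, shortest Δλ = 129.97° (east) — crosses 180°.
Leg 2: -80.64° → +128.25°, shortest Δλ = -151.11° (west) — crosses 180°.
Leg 3: +128.25° → -92.67°, shortest Δλ = 139.08° (east) — crosses 180°.
Leg 4: -92.67° → +148.85°, shortest Δλ = -118.48° (west) — crosses 180°.
Total crossings: 4.

4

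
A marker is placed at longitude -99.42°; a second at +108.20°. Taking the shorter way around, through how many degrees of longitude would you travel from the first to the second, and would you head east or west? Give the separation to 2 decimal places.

Raw difference: 108.20 − -99.42 = 207.62°.
Normalise into (−180°, 180°]: 207.62° − 360° = -152.38°.
Negative ⇒ the second point lies to the west; separation 152.38°.

152.38° west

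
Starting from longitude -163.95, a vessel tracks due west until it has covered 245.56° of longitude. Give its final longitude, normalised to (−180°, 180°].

-49.51°

Start at -163.95°; shift −245.56° → -409.51°.
-409.51° lies outside (−180°, 180°]; add 360° → -49.51°.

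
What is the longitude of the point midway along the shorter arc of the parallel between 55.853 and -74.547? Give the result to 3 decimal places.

Signed shortest Δλ from +55.853° to -74.547° is -130.400°.
Midpoint longitude = +55.853° + (-130.400°)/2 = +55.853° − 65.200° = -9.347°.

-9.347°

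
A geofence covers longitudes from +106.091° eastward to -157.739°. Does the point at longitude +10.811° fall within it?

No

Band width going east from +106.091° to -157.739°: ((-157.739 − 106.091) mod 360) = 96.170°.
Offset of +10.811° east of the west edge: ((10.811 − 106.091) mod 360) = 264.720°.
264.720° > 96.170° ⇒ outside.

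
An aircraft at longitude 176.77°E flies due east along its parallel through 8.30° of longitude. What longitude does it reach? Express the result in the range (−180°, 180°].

Start at +176.77°; shift +8.30° → +185.07°.
+185.07° lies outside (−180°, 180°]; subtract 360° → -174.93°.

174.93°W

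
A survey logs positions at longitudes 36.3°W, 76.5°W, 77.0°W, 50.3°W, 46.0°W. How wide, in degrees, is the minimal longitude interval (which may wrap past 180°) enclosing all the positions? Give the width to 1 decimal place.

Sort the longitudes: -77.0°, -76.5°, -50.3°, -46.0°, -36.3°.
Eastward gaps between consecutive values (wrapping around): 0.5°, 26.2°, 4.3°, 9.7°, 319.3°.
Largest gap = 319.3° ⇒ minimal covering band is its complement: 360° − 319.3° = 40.7°.
Band runs from -77.0° eastward to -36.3°.

40.7°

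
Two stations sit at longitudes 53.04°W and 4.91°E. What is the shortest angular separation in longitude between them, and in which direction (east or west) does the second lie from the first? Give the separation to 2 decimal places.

57.95° east

Raw difference: 4.91 − -53.04 = 57.95°.
Normalise into (−180°, 180°]: 57.95° stays 57.95°.
Positive ⇒ the second point lies to the east; separation 57.95°.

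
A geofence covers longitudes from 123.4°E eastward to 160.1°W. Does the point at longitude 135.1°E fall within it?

Band width going east from +123.4° to -160.1°: ((-160.1 − 123.4) mod 360) = 76.5°.
Offset of +135.1° east of the west edge: ((135.1 − 123.4) mod 360) = 11.7°.
11.7° ≤ 76.5° ⇒ inside.

Yes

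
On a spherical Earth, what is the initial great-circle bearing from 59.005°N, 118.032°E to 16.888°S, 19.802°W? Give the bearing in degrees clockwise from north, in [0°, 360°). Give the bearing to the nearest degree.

306°

Δλ = -19.802 − 118.032 = -137.834°.
θ = atan2( sin Δλ · cos φ₂ , cos φ₁ · sin φ₂ − sin φ₁ · cos φ₂ · cos Δλ )
  = atan2(-0.64233, 0.45837) = -54.488° → normalised to [0°, 360°): 305.512°.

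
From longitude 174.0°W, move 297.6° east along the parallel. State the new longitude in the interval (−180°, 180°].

Start at -174.0°; shift +297.6° → +123.6°.
+123.6° already lies in (−180°, 180°].

123.6°E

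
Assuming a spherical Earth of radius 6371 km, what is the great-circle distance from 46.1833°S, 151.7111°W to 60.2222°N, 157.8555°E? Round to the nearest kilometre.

Δλ = 157.8555 − -151.7111 = 309.5666°; wrapped into (−180°, 180°]: -50.4334°.
Δφ = 60.2222 − -46.1833 = 106.4055°.
a = sin²(Δφ/2) + cos φ₁ · cos φ₂ · sin²(Δλ/2) = 0.703630.
c = 2·atan2(√a, √(1−a)) = 1.99025 rad → d = 6371·c ≈ 12679.87 km.

12680 km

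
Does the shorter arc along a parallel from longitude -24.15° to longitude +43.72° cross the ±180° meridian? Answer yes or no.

No

Signed shortest Δλ = ((43.72 − -24.15 + 180) mod 360) − 180 = 67.87°.
Going east by 67.87° from -24.15° reaches +43.72° without touching 180°.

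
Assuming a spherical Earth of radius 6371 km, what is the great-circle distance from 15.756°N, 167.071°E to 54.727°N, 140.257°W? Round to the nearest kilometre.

Δλ = -140.257 − 167.071 = -307.328°; wrapped into (−180°, 180°]: 52.672°.
Δφ = 54.727 − 15.756 = 38.971°.
a = sin²(Δφ/2) + cos φ₁ · cos φ₂ · sin²(Δλ/2) = 0.220651.
c = 2·atan2(√a, √(1−a)) = 0.97798 rad → d = 6371·c ≈ 6230.72 km.

6231 km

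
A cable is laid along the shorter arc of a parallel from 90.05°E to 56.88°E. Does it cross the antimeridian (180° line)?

Signed shortest Δλ = ((56.88 − 90.05 + 180) mod 360) − 180 = -33.17°.
Going west by 33.17° from +90.05° reaches +56.88° without touching 180°.

No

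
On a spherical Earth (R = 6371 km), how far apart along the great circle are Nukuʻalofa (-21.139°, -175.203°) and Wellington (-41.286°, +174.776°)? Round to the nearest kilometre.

Δλ = 174.776 − -175.203 = 349.979°; wrapped into (−180°, 180°]: -10.021°.
Δφ = -41.286 − -21.139 = -20.147°.
a = sin²(Δφ/2) + cos φ₁ · cos φ₂ · sin²(Δλ/2) = 0.035940.
c = 2·atan2(√a, √(1−a)) = 0.38147 rad → d = 6371·c ≈ 2430.32 km.

2430 km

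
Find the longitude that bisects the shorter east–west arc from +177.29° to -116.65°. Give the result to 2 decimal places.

-149.68°

Signed shortest Δλ from +177.29° to -116.65° is +66.06°.
Midpoint longitude = +177.29° + (+66.06°)/2 = +177.29° + 33.03° = +210.32°.
Normalise into (−180°, 180°]: -149.68°.
(The naïve average (+177.29 + -116.65)/2 = 30.32° is on the wrong side of the globe.)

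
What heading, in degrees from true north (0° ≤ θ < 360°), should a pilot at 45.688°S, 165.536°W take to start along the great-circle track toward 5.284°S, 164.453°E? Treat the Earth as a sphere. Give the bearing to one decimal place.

Δλ = 164.453 − -165.536 = 329.989°; wrapped into (−180°, 180°]: -30.011°.
θ = atan2( sin Δλ · cos φ₂ , cos φ₁ · sin φ₂ − sin φ₁ · cos φ₂ · cos Δλ )
  = atan2(-0.49804, 0.55265) = -42.025° → normalised to [0°, 360°): 317.975°.

318.0°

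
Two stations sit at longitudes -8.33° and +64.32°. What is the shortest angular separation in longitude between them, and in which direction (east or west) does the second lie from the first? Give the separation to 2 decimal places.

Raw difference: 64.32 − -8.33 = 72.65°.
Normalise into (−180°, 180°]: 72.65° stays 72.65°.
Positive ⇒ the second point lies to the east; separation 72.65°.

72.65° east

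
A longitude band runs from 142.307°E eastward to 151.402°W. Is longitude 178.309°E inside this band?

Yes

Band width going east from +142.307° to -151.402°: ((-151.402 − 142.307) mod 360) = 66.291°.
Offset of +178.309° east of the west edge: ((178.309 − 142.307) mod 360) = 36.002°.
36.002° ≤ 66.291° ⇒ inside.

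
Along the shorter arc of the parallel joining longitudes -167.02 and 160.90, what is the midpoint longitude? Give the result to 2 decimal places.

Signed shortest Δλ from -167.02° to +160.90° is -32.08°.
Midpoint longitude = -167.02° + (-32.08°)/2 = -167.02° − 16.04° = -183.06°.
Normalise into (−180°, 180°]: +176.94°.
(The naïve average (-167.02 + +160.90)/2 = -3.06° is on the wrong side of the globe.)

+176.94°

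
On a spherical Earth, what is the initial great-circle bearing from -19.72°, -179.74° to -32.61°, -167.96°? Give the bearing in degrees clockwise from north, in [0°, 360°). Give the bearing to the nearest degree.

Δλ = -167.96 − -179.74 = 11.78°.
θ = atan2( sin Δλ · cos φ₂ , cos φ₁ · sin φ₂ − sin φ₁ · cos φ₂ · cos Δλ )
  = atan2(0.17197, -0.22907) = 143.103° → normalised to [0°, 360°): 143.103°.

143°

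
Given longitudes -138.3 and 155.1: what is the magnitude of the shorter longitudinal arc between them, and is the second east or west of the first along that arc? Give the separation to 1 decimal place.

66.6° west

Raw difference: 155.1 − -138.3 = 293.4°.
Normalise into (−180°, 180°]: 293.4° − 360° = -66.6°.
Negative ⇒ the second point lies to the west; separation 66.6°.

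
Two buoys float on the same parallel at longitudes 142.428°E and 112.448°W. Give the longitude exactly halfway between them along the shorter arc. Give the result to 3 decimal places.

165.010°W

Signed shortest Δλ from +142.428° to -112.448° is +105.124°.
Midpoint longitude = +142.428° + (+105.124°)/2 = +142.428° + 52.562° = +194.990°.
Normalise into (−180°, 180°]: -165.010°.
(The naïve average (+142.428 + -112.448)/2 = 14.99° is on the wrong side of the globe.)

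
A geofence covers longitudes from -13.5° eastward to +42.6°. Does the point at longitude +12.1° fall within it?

Band width going east from -13.5° to +42.6°: ((42.6 − -13.5) mod 360) = 56.1°.
Offset of +12.1° east of the west edge: ((12.1 − -13.5) mod 360) = 25.6°.
25.6° ≤ 56.1° ⇒ inside.

Yes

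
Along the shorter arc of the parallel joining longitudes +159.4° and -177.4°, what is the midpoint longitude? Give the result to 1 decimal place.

Signed shortest Δλ from +159.4° to -177.4° is +23.2°.
Midpoint longitude = +159.4° + (+23.2°)/2 = +159.4° + 11.6° = +171.0°.
(The naïve average (+159.4 + -177.4)/2 = -9.0° is on the wrong side of the globe.)

+171.0°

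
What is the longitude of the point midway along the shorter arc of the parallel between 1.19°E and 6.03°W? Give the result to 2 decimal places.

2.42°W

Signed shortest Δλ from +1.19° to -6.03° is -7.22°.
Midpoint longitude = +1.19° + (-7.22°)/2 = +1.19° − 3.61° = -2.42°.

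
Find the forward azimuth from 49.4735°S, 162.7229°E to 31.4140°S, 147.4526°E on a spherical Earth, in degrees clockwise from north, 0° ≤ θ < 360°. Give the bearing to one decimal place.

Δλ = 147.4526 − 162.7229 = -15.2703°.
θ = atan2( sin Δλ · cos φ₂ , cos φ₁ · sin φ₂ − sin φ₁ · cos φ₂ · cos Δλ )
  = atan2(-0.22477, 0.28710) = -38.057° → normalised to [0°, 360°): 321.943°.

321.9°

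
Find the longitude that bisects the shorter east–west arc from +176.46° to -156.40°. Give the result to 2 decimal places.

-169.97°

Signed shortest Δλ from +176.46° to -156.40° is +27.14°.
Midpoint longitude = +176.46° + (+27.14°)/2 = +176.46° + 13.57° = +190.03°.
Normalise into (−180°, 180°]: -169.97°.
(The naïve average (+176.46 + -156.40)/2 = 10.03° is on the wrong side of the globe.)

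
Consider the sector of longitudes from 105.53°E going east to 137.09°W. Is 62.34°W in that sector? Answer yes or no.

No

Band width going east from +105.53° to -137.09°: ((-137.09 − 105.53) mod 360) = 117.38°.
Offset of -62.34° east of the west edge: ((-62.34 − 105.53) mod 360) = 192.13°.
192.13° > 117.38° ⇒ outside.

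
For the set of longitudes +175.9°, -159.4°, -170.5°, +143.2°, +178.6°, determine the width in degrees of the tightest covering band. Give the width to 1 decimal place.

Sort the longitudes: -170.5°, -159.4°, +143.2°, +175.9°, +178.6°.
Eastward gaps between consecutive values (wrapping around): 11.1°, 302.6°, 32.7°, 2.7°, 10.9°.
Largest gap = 302.6° ⇒ minimal covering band is its complement: 360° − 302.6° = 57.4°.
Band runs from +143.2° eastward to -159.4°, crossing the antimeridian.

57.4°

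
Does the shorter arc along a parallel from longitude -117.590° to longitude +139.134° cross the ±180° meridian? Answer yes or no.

Naïve |139.134 − -117.590| = 256.724° > 180°, so the shorter arc goes the other way round — across 180°.
Signed shortest Δλ = ((139.134 − -117.590 + 180) mod 360) − 180 = -103.276°.
Going west by 103.276° from -117.590° passes through 180° before reaching +139.134°.

Yes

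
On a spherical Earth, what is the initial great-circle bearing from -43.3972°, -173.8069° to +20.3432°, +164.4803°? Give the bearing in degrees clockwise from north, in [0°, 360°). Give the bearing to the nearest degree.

Δλ = 164.4803 − -173.8069 = 338.2872°; wrapped into (−180°, 180°]: -21.7128°.
θ = atan2( sin Δλ · cos φ₂ , cos φ₁ · sin φ₂ − sin φ₁ · cos φ₂ · cos Δλ )
  = atan2(-0.34688, 0.85109) = -22.174° → normalised to [0°, 360°): 337.826°.

338°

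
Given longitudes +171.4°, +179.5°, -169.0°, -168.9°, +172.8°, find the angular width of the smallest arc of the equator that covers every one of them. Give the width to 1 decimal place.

19.7°

Sort the longitudes: -169.0°, -168.9°, +171.4°, +172.8°, +179.5°.
Eastward gaps between consecutive values (wrapping around): 0.1°, 340.3°, 1.4°, 6.7°, 11.5°.
Largest gap = 340.3° ⇒ minimal covering band is its complement: 360° − 340.3° = 19.7°.
Band runs from +171.4° eastward to -168.9°, crossing the antimeridian.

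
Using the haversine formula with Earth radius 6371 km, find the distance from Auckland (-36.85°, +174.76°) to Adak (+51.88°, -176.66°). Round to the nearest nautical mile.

Δλ = -176.66 − 174.76 = -351.42°; wrapped into (−180°, 180°]: 8.58°.
Δφ = 51.88 − -36.85 = 88.73°.
a = sin²(Δφ/2) + cos φ₁ · cos φ₂ · sin²(Δλ/2) = 0.491682.
c = 2·atan2(√a, √(1−a)) = 1.55416 rad → d = 6371·c ≈ 9901.55 km ≈ 5346.41 nmi.

5346 nmi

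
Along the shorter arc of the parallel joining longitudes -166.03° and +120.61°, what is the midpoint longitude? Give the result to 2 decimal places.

+157.29°

Signed shortest Δλ from -166.03° to +120.61° is -73.36°.
Midpoint longitude = -166.03° + (-73.36°)/2 = -166.03° − 36.68° = -202.71°.
Normalise into (−180°, 180°]: +157.29°.
(The naïve average (-166.03 + +120.61)/2 = -22.71° is on the wrong side of the globe.)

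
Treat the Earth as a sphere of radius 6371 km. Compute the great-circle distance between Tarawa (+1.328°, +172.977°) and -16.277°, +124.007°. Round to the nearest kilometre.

5719 km

Δλ = 124.007 − 172.977 = -48.970°.
Δφ = -16.277 − 1.328 = -17.605°.
a = sin²(Δφ/2) + cos φ₁ · cos φ₂ · sin²(Δλ/2) = 0.188261.
c = 2·atan2(√a, √(1−a)) = 0.89761 rad → d = 6371·c ≈ 5718.70 km.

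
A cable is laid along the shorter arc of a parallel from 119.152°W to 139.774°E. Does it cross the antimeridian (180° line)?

Yes

Naïve |139.774 − -119.152| = 258.926° > 180°, so the shorter arc goes the other way round — across 180°.
Signed shortest Δλ = ((139.774 − -119.152 + 180) mod 360) − 180 = -101.074°.
Going west by 101.074° from -119.152° passes through 180° before reaching +139.774°.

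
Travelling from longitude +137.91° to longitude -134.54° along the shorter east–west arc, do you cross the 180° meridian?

Yes

Naïve |-134.54 − 137.91| = 272.45° > 180°, so the shorter arc goes the other way round — across 180°.
Signed shortest Δλ = ((-134.54 − 137.91 + 180) mod 360) − 180 = 87.55°.
Going east by 87.55° from +137.91° passes through 180° before reaching -134.54°.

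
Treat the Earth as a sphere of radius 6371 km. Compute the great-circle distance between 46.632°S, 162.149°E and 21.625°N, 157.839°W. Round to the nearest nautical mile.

Δλ = -157.839 − 162.149 = -319.988°; wrapped into (−180°, 180°]: 40.012°.
Δφ = 21.625 − -46.632 = 68.257°.
a = sin²(Δφ/2) + cos φ₁ · cos φ₂ · sin²(Δλ/2) = 0.389494.
c = 2·atan2(√a, √(1−a)) = 1.34794 rad → d = 6371·c ≈ 8587.75 km ≈ 4637.01 nmi.

4637 nmi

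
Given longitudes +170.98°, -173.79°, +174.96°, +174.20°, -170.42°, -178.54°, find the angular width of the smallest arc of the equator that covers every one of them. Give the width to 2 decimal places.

18.60°

Sort the longitudes: -178.54°, -173.79°, -170.42°, +170.98°, +174.20°, +174.96°.
Eastward gaps between consecutive values (wrapping around): 4.75°, 3.37°, 341.40°, 3.22°, 0.76°, 6.50°.
Largest gap = 341.40° ⇒ minimal covering band is its complement: 360° − 341.40° = 18.60°.
Band runs from +170.98° eastward to -170.42°, crossing the antimeridian.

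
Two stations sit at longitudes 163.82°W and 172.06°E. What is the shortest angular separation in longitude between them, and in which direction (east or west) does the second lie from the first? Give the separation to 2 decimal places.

24.12° west

Raw difference: 172.06 − -163.82 = 335.88°.
Normalise into (−180°, 180°]: 335.88° − 360° = -24.12°.
Negative ⇒ the second point lies to the west; separation 24.12°.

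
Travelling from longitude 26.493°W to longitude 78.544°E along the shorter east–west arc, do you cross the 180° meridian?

No

Signed shortest Δλ = ((78.544 − -26.493 + 180) mod 360) − 180 = 105.037°.
Going east by 105.037° from -26.493° reaches +78.544° without touching 180°.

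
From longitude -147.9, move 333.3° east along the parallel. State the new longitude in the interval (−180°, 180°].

-174.6°

Start at -147.9°; shift +333.3° → +185.4°.
+185.4° lies outside (−180°, 180°]; subtract 360° → -174.6°.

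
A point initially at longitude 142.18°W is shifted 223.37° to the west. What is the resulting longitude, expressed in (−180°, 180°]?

5.55°W

Start at -142.18°; shift −223.37° → -365.55°.
-365.55° lies outside (−180°, 180°]; add 360° → -5.55°.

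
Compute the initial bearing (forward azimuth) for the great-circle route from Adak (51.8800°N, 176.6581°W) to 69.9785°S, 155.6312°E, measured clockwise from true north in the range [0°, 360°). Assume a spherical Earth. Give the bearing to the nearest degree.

Δλ = 155.6312 − -176.6581 = 332.2893°; wrapped into (−180°, 180°]: -27.7107°.
θ = atan2( sin Δλ · cos φ₂ , cos φ₁ · sin φ₂ − sin φ₁ · cos φ₂ · cos Δλ )
  = atan2(-0.15921, -0.81846) = -168.992° → normalised to [0°, 360°): 191.008°.

191°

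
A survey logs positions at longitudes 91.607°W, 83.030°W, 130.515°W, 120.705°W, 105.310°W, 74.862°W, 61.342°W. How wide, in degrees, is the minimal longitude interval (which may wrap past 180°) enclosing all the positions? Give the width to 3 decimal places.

Sort the longitudes: -130.515°, -120.705°, -105.310°, -91.607°, -83.030°, -74.862°, -61.342°.
Eastward gaps between consecutive values (wrapping around): 9.810°, 15.395°, 13.703°, 8.577°, 8.168°, 13.520°, 290.827°.
Largest gap = 290.827° ⇒ minimal covering band is its complement: 360° − 290.827° = 69.173°.
Band runs from -130.515° eastward to -61.342°.

69.173°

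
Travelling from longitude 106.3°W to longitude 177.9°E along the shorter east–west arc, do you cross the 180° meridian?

Naïve |177.9 − -106.3| = 284.2° > 180°, so the shorter arc goes the other way round — across 180°.
Signed shortest Δλ = ((177.9 − -106.3 + 180) mod 360) − 180 = -75.8°.
Going west by 75.8° from -106.3° passes through 180° before reaching +177.9°.

Yes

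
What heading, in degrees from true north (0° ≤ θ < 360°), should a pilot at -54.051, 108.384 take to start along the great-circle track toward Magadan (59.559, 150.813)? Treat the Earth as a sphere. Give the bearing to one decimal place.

Δλ = 150.813 − 108.384 = 42.429°.
θ = atan2( sin Δλ · cos φ₂ , cos φ₁ · sin φ₂ − sin φ₁ · cos φ₂ · cos Δλ )
  = atan2(0.34183, 0.80888) = 22.908° → normalised to [0°, 360°): 22.908°.

22.9°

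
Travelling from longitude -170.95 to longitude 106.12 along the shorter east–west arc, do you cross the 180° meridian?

Naïve |106.12 − -170.95| = 277.07° > 180°, so the shorter arc goes the other way round — across 180°.
Signed shortest Δλ = ((106.12 − -170.95 + 180) mod 360) − 180 = -82.93°.
Going west by 82.93° from -170.95° passes through 180° before reaching +106.12°.

Yes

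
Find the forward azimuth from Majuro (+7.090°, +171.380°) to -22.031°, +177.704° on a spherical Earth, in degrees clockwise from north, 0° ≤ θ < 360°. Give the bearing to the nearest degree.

Δλ = 177.704 − 171.380 = 6.324°.
θ = atan2( sin Δλ · cos φ₂ , cos φ₁ · sin φ₂ − sin φ₁ · cos φ₂ · cos Δλ )
  = atan2(0.10211, -0.48596) = 168.134° → normalised to [0°, 360°): 168.134°.

168°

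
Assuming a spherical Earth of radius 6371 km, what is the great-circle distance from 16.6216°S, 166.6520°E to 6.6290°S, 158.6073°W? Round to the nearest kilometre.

3936 km

Δλ = -158.6073 − 166.6520 = -325.2593°; wrapped into (−180°, 180°]: 34.7407°.
Δφ = -6.6290 − -16.6216 = 9.9926°.
a = sin²(Δφ/2) + cos φ₁ · cos φ₂ · sin²(Δλ/2) = 0.092420.
c = 2·atan2(√a, √(1−a)) = 0.61779 rad → d = 6371·c ≈ 3935.94 km.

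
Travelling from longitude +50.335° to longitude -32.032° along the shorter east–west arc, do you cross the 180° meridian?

Signed shortest Δλ = ((-32.032 − 50.335 + 180) mod 360) − 180 = -82.367°.
Going west by 82.367° from +50.335° reaches -32.032° without touching 180°.

No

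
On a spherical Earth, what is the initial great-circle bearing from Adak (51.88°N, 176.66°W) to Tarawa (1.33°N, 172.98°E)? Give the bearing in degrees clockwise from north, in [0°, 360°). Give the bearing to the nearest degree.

Δλ = 172.98 − -176.66 = 349.64°; wrapped into (−180°, 180°]: -10.36°.
θ = atan2( sin Δλ · cos φ₂ , cos φ₁ · sin φ₂ − sin φ₁ · cos φ₂ · cos Δλ )
  = atan2(-0.17978, -0.75936) = -166.680° → normalised to [0°, 360°): 193.320°.

193°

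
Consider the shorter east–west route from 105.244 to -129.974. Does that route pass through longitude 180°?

Naïve |-129.974 − 105.244| = 235.218° > 180°, so the shorter arc goes the other way round — across 180°.
Signed shortest Δλ = ((-129.974 − 105.244 + 180) mod 360) − 180 = 124.782°.
Going east by 124.782° from +105.244° passes through 180° before reaching -129.974°.

Yes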